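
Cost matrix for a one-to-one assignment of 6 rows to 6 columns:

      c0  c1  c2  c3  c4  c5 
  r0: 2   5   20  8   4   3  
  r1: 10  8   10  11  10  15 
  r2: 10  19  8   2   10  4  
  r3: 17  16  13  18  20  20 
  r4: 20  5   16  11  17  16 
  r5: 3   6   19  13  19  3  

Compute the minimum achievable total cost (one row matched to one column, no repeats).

Minimum assignment cost: 35

optimal assignment: row0→col0 (cost 2), row1→col4 (cost 10), row2→col3 (cost 2), row3→col2 (cost 13), row4→col1 (cost 5), row5→col5 (cost 3)
total = 2 + 10 + 2 + 13 + 5 + 3 = 35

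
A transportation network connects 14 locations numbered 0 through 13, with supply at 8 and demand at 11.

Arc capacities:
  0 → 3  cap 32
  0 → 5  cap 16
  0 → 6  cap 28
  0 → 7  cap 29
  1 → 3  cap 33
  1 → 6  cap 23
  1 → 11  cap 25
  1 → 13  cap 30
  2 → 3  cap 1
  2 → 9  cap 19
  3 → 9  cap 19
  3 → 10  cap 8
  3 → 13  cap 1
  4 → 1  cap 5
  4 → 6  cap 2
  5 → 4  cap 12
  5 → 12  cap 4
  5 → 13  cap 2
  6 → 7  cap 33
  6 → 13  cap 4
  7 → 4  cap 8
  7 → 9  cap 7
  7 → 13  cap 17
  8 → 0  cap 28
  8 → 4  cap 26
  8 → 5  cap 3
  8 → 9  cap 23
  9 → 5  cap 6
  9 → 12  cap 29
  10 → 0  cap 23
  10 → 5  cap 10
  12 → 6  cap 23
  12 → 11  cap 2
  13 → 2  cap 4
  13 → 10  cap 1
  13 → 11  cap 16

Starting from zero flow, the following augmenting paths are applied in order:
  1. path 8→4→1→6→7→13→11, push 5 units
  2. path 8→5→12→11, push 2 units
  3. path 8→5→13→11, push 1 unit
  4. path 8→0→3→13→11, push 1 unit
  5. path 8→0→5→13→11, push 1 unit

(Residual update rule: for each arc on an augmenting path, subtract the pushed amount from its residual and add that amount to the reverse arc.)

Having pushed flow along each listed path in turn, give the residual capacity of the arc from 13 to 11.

Residual capacity of (13,11): 8

after path 1 (8→4→1→6→7→13→11, push 5): res(13,11)=11
after path 2 (8→5→12→11, push 2): res(13,11)=11
after path 3 (8→5→13→11, push 1): res(13,11)=10
after path 4 (8→0→3→13→11, push 1): res(13,11)=9
after path 5 (8→0→5→13→11, push 1): res(13,11)=8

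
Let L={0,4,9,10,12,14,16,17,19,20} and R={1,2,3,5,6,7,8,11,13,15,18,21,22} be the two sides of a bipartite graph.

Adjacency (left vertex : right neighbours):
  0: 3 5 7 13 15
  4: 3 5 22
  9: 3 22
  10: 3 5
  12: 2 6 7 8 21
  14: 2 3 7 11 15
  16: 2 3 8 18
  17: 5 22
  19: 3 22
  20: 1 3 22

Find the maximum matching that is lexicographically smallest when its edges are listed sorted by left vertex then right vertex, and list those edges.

Lex-smallest maximum matching: {(0,7), (4,3), (9,22), (10,5), (12,2), (14,11), (16,8), (20,1)}

|M| = 8 (so the lex-smallest maximum matching has 8 edges)
process left vertices in ascending order; for each, take the smallest-labelled available neighbour that still permits 8 edges overall, or leave it unmatched if none does
lex-smallest matching: {0-7, 4-3, 9-22, 10-5, 12-2, 14-11, 16-8, 20-1}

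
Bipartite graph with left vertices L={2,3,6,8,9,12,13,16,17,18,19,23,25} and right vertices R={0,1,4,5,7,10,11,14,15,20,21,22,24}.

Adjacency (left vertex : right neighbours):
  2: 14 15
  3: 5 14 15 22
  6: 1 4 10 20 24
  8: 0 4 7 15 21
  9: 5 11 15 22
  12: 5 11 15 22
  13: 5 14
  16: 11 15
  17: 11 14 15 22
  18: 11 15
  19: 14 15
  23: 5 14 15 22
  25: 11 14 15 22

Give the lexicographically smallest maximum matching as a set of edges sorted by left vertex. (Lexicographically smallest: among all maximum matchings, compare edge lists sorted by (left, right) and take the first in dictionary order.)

Lex-smallest maximum matching: {(2,14), (3,5), (6,1), (8,0), (9,11), (12,15), (17,22)}

|M| = 7 (so the lex-smallest maximum matching has 7 edges)
process left vertices in ascending order; for each, take the smallest-labelled available neighbour that still permits 7 edges overall, or leave it unmatched if none does
lex-smallest matching: {2-14, 3-5, 6-1, 8-0, 9-11, 12-15, 17-22}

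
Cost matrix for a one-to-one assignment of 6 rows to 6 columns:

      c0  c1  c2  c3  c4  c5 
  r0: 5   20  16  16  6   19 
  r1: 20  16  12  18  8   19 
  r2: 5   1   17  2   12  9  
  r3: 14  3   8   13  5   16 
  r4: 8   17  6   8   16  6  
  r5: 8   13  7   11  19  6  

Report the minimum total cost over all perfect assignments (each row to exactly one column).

Minimum assignment cost: 30

optimal assignment: row0→col0 (cost 5), row1→col4 (cost 8), row2→col3 (cost 2), row3→col1 (cost 3), row4→col2 (cost 6), row5→col5 (cost 6)
total = 5 + 8 + 2 + 3 + 6 + 6 = 30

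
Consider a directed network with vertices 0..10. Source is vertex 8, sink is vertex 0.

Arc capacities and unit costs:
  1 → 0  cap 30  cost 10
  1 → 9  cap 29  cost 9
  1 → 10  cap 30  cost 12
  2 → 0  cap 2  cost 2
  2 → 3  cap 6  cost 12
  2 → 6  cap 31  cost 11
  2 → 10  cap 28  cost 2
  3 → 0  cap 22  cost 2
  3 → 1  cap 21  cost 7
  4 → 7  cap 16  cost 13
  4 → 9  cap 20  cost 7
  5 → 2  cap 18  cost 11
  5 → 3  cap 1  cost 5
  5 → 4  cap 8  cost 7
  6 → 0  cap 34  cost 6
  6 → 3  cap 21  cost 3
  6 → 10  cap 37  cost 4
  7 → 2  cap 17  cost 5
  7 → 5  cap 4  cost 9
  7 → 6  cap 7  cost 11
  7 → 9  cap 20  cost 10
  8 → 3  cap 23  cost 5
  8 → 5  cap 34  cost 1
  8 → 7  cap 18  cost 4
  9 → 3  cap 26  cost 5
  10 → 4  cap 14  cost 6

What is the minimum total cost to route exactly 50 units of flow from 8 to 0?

shortest-cost path #1: 8→3→0 push 22 @ unit cost 7 (adds 154)
shortest-cost path #2: 8→7→2→0 push 2 @ unit cost 11 (adds 22)
shortest-cost path #3: 8→7→6→0 push 7 @ unit cost 21 (adds 147)
shortest-cost path #4: 8→3→1→0 push 1 @ unit cost 22 (adds 22)
shortest-cost path #5: 8→5→3→1→0 push 1 @ unit cost 23 (adds 23)
shortest-cost path #6: 8→7→2→6→0 push 9 @ unit cost 26 (adds 234)
shortest-cost path #7: 8→5→2→6→0 push 8 @ unit cost 29 (adds 232)
total cost = 834

Minimum cost for 50 units: 834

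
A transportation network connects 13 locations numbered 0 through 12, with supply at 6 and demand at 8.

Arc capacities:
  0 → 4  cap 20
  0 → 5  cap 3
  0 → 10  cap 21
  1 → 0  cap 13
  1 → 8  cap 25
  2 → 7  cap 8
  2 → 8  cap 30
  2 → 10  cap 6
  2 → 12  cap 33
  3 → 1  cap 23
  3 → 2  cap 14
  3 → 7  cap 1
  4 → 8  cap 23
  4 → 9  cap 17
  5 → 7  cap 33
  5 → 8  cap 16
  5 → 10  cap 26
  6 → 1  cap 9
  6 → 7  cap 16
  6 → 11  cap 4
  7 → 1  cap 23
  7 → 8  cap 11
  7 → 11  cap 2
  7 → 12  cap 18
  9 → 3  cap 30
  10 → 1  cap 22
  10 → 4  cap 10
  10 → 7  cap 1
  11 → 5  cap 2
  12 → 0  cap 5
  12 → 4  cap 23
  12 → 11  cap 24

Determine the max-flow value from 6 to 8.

Maximum flow value: 27

augment #1: 6→1→8 bottleneck 9, total now 9
augment #2: 6→7→8 bottleneck 11, total now 20
augment #3: 6→7→1→8 bottleneck 5, total now 25
augment #4: 6→11→5→8 bottleneck 2, total now 27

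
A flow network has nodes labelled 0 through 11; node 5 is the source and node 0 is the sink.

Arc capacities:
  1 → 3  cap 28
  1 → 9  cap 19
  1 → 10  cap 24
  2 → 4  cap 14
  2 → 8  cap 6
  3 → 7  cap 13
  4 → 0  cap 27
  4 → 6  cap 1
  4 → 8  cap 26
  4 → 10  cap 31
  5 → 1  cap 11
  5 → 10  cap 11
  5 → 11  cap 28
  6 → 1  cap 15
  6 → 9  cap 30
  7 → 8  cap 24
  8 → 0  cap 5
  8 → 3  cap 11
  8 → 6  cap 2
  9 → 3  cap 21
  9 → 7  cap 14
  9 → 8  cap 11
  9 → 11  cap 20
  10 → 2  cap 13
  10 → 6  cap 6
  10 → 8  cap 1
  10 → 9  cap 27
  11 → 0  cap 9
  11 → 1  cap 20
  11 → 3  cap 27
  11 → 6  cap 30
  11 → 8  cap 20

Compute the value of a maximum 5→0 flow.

Maximum flow value: 27

augment #1: 5→11→0 bottleneck 9, total now 9
augment #2: 5→10→8→0 bottleneck 1, total now 10
augment #3: 5→11→8→0 bottleneck 4, total now 14
augment #4: 5→10→2→4→0 bottleneck 10, total now 24
augment #5: 5→1→10→2→4→0 bottleneck 3, total now 27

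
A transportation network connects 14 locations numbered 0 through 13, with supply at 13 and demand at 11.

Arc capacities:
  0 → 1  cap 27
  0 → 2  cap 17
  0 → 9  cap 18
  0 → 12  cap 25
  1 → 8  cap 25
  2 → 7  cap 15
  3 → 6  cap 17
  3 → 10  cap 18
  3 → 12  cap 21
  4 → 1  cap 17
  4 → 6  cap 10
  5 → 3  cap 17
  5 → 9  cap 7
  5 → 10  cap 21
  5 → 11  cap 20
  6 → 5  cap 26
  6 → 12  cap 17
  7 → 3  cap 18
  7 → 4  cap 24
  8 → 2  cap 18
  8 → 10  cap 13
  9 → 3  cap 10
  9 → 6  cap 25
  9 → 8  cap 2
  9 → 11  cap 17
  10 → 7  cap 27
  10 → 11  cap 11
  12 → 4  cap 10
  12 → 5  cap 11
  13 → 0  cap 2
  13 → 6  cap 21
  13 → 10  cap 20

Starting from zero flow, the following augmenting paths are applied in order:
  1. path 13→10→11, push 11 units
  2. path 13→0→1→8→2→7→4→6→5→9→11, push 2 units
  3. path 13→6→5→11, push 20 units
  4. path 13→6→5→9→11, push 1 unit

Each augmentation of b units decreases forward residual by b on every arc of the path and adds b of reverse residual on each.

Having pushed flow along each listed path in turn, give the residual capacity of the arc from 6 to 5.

after path 1 (13→10→11, push 11): res(6,5)=26
after path 2 (13→0→1→8→2→7→4→6→5→9→11, push 2): res(6,5)=24
after path 3 (13→6→5→11, push 20): res(6,5)=4
after path 4 (13→6→5→9→11, push 1): res(6,5)=3

Residual capacity of (6,5): 3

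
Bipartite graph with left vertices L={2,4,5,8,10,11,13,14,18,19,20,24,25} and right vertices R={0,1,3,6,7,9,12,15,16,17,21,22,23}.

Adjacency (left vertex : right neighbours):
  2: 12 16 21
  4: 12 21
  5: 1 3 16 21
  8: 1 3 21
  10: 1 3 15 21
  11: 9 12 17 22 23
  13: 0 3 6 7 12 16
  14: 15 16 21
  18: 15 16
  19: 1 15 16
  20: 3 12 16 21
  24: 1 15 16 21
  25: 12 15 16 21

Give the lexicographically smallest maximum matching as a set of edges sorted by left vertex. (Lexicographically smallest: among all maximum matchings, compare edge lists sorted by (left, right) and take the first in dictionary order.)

|M| = 8 (so the lex-smallest maximum matching has 8 edges)
process left vertices in ascending order; for each, take the smallest-labelled available neighbour that still permits 8 edges overall, or leave it unmatched if none does
lex-smallest matching: {2-12, 4-21, 5-1, 8-3, 10-15, 11-9, 13-0, 14-16}

Lex-smallest maximum matching: {(2,12), (4,21), (5,1), (8,3), (10,15), (11,9), (13,0), (14,16)}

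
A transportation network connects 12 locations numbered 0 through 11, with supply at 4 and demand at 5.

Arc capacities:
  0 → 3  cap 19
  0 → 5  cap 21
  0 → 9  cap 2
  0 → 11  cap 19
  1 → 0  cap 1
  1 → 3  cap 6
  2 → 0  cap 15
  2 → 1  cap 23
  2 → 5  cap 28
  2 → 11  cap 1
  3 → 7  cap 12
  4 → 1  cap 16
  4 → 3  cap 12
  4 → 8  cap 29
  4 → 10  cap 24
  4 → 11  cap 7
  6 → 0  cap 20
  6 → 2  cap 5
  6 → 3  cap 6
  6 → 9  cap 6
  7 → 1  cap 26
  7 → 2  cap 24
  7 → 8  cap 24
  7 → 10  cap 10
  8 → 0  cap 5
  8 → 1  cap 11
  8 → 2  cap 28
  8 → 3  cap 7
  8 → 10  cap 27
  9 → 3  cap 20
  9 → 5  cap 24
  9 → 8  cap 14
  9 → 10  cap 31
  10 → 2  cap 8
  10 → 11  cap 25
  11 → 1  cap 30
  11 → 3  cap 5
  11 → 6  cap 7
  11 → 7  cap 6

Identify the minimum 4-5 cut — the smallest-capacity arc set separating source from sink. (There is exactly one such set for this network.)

Min-cut arcs: {(1,0), (2,0), (2,5), (8,0), (11,6)} (total capacity 56)

augment #1: 4→1→0→5 push 1
augment #2: 4→8→0→5 push 5
augment #3: 4→8→2→5 push 24
augment #4: 4→10→2→5 push 4
augment #5: 4→10→2→0→5 push 4
augment #6: 4→11→6→0→5 push 7
augment #7: 4→3→7→2→0→5 push 4
augment #8: 4→3→7→2→0→9→5 push 2
augment #9: 4→3→7→2→0→6→9→5 push 5
max flow = 56; residual-reachable set from 4 gives S-side
cut edges (S→T): {(1,0), (2,0), (2,5), (8,0), (11,6)} total cap 56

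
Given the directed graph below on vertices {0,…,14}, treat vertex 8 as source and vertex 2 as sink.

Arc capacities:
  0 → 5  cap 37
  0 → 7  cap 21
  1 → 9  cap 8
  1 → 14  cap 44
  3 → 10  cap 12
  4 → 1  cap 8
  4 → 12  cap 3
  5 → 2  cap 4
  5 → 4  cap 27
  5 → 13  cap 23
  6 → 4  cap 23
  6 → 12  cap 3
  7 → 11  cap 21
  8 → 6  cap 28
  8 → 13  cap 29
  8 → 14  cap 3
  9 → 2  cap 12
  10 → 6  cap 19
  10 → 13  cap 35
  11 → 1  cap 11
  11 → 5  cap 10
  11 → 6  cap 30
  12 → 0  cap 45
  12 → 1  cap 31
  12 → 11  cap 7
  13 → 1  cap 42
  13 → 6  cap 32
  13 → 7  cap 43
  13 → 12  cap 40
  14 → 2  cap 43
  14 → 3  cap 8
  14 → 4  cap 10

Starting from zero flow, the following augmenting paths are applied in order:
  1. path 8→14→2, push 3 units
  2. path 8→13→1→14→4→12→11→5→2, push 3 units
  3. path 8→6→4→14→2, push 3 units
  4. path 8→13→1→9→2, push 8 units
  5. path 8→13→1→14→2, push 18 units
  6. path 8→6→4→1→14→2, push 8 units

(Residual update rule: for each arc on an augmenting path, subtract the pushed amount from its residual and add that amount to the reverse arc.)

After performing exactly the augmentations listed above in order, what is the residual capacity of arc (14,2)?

after path 1 (8→14→2, push 3): res(14,2)=40
after path 2 (8→13→1→14→4→12→11→5→2, push 3): res(14,2)=40
after path 3 (8→6→4→14→2, push 3): res(14,2)=37
after path 4 (8→13→1→9→2, push 8): res(14,2)=37
after path 5 (8→13→1→14→2, push 18): res(14,2)=19
after path 6 (8→6→4→1→14→2, push 8): res(14,2)=11

Residual capacity of (14,2): 11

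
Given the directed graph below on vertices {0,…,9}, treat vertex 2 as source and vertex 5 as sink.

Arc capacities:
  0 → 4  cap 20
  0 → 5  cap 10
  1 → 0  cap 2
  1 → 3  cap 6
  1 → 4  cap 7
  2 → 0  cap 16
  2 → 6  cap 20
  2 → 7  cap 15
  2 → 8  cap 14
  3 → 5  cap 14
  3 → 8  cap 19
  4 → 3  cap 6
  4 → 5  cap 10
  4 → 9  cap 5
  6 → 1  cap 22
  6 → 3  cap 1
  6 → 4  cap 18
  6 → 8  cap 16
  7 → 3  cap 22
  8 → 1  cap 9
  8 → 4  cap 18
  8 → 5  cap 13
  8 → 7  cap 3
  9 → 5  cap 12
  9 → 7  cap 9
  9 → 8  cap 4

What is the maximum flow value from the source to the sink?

augment #1: 2→0→5 bottleneck 10, total now 10
augment #2: 2→8→5 bottleneck 13, total now 23
augment #3: 2→0→4→5 bottleneck 6, total now 29
augment #4: 2→6→3→5 bottleneck 1, total now 30
augment #5: 2→6→4→5 bottleneck 4, total now 34
augment #6: 2→7→3→5 bottleneck 13, total now 47
augment #7: 2→6→4→9→5 bottleneck 5, total now 52

Maximum flow value: 52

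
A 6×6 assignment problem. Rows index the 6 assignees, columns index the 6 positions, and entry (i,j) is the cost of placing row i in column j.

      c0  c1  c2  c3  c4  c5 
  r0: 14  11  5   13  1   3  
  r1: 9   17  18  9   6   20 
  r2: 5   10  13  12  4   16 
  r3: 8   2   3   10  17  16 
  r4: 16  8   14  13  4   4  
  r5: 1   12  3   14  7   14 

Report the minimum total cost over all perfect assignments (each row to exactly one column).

optimal assignment: row0→col4 (cost 1), row1→col3 (cost 9), row2→col0 (cost 5), row3→col1 (cost 2), row4→col5 (cost 4), row5→col2 (cost 3)
total = 1 + 9 + 5 + 2 + 4 + 3 = 24

Minimum assignment cost: 24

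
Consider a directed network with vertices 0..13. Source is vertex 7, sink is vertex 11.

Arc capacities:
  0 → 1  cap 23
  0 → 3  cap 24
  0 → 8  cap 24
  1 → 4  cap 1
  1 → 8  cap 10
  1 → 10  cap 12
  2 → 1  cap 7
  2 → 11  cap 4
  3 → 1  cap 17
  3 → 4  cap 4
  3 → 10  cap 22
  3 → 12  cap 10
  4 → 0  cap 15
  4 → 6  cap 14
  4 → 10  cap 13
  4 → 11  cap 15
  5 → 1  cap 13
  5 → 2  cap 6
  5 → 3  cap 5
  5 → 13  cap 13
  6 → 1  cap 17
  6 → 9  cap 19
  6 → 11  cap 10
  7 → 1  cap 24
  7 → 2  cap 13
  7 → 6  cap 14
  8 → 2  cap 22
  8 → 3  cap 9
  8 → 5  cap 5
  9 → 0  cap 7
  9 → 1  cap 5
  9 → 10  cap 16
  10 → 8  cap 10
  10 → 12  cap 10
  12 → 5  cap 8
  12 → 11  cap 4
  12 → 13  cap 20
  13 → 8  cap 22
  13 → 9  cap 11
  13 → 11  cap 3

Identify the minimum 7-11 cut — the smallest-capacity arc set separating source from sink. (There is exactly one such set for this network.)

augment #1: 7→2→11 push 4
augment #2: 7→6→11 push 10
augment #3: 7→1→4→11 push 1
augment #4: 7→1→10→12→11 push 4
augment #5: 7→1→8→3→4→11 push 4
augment #6: 7→1→8→5→13→11 push 3
max flow = 26; residual-reachable set from 7 gives S-side
cut edges (S→T): {(1,4), (2,11), (3,4), (6,11), (12,11), (13,11)} total cap 26

Min-cut arcs: {(1,4), (2,11), (3,4), (6,11), (12,11), (13,11)} (total capacity 26)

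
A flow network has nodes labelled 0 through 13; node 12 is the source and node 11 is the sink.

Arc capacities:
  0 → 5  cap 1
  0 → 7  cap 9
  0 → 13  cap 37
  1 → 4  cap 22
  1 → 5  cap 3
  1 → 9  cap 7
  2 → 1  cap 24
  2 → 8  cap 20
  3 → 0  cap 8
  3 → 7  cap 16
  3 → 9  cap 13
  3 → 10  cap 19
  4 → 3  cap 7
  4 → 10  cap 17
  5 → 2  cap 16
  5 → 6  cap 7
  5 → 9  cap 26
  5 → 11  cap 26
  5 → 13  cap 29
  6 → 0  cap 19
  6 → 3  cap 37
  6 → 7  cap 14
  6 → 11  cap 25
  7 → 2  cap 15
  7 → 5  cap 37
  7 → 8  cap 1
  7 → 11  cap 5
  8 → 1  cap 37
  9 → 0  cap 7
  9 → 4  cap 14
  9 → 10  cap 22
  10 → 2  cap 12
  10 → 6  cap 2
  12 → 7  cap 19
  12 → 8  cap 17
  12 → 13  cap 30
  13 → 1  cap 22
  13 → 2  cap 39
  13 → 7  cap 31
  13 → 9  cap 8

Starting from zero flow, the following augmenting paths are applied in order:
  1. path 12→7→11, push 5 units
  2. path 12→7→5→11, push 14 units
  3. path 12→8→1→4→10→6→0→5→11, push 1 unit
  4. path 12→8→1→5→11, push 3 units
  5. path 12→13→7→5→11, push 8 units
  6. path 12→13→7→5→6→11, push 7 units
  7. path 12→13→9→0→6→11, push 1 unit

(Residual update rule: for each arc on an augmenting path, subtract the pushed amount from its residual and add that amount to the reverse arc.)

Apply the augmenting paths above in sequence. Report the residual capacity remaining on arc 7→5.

Residual capacity of (7,5): 8

after path 1 (12→7→11, push 5): res(7,5)=37
after path 2 (12→7→5→11, push 14): res(7,5)=23
after path 3 (12→8→1→4→10→6→0→5→11, push 1): res(7,5)=23
after path 4 (12→8→1→5→11, push 3): res(7,5)=23
after path 5 (12→13→7→5→11, push 8): res(7,5)=15
after path 6 (12→13→7→5→6→11, push 7): res(7,5)=8
after path 7 (12→13→9→0→6→11, push 1): res(7,5)=8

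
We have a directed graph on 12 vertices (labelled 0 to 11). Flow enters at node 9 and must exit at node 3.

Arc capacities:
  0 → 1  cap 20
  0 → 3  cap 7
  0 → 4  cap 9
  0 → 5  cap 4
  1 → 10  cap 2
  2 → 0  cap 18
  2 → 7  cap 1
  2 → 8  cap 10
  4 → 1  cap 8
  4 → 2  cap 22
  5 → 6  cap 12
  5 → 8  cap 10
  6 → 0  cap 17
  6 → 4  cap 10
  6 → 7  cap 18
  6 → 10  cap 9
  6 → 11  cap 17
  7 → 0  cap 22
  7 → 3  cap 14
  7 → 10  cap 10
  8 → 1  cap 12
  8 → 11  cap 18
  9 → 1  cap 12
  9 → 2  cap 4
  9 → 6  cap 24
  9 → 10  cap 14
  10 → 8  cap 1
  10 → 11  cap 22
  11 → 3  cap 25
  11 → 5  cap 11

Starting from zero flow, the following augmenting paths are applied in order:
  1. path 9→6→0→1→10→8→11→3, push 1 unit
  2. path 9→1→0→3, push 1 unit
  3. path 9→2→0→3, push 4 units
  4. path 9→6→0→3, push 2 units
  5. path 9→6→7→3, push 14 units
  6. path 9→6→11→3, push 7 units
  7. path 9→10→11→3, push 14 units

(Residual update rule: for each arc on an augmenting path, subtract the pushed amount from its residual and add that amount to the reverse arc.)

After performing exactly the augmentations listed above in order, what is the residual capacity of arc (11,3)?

after path 1 (9→6→0→1→10→8→11→3, push 1): res(11,3)=24
after path 2 (9→1→0→3, push 1): res(11,3)=24
after path 3 (9→2→0→3, push 4): res(11,3)=24
after path 4 (9→6→0→3, push 2): res(11,3)=24
after path 5 (9→6→7→3, push 14): res(11,3)=24
after path 6 (9→6→11→3, push 7): res(11,3)=17
after path 7 (9→10→11→3, push 14): res(11,3)=3

Residual capacity of (11,3): 3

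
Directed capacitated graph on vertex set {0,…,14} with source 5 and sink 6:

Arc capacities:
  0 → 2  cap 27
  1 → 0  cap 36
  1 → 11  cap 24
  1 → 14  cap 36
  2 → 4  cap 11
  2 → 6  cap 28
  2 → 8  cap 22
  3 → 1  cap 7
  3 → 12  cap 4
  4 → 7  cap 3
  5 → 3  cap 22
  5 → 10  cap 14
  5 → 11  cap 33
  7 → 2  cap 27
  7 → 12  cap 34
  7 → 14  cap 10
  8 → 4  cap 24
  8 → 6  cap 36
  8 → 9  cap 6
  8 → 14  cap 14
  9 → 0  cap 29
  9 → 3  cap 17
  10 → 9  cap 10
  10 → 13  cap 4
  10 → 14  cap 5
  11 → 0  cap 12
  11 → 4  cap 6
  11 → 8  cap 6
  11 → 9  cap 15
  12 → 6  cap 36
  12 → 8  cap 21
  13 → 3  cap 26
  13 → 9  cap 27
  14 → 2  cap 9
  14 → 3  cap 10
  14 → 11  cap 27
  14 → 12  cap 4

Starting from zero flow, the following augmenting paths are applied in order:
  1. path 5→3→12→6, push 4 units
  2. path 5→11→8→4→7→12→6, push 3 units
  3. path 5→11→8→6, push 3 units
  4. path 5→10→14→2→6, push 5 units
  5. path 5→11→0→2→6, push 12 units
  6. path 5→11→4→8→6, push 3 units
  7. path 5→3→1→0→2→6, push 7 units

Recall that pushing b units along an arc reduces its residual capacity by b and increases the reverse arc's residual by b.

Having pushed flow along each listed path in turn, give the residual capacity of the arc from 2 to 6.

Residual capacity of (2,6): 4

after path 1 (5→3→12→6, push 4): res(2,6)=28
after path 2 (5→11→8→4→7→12→6, push 3): res(2,6)=28
after path 3 (5→11→8→6, push 3): res(2,6)=28
after path 4 (5→10→14→2→6, push 5): res(2,6)=23
after path 5 (5→11→0→2→6, push 12): res(2,6)=11
after path 6 (5→11→4→8→6, push 3): res(2,6)=11
after path 7 (5→3→1→0→2→6, push 7): res(2,6)=4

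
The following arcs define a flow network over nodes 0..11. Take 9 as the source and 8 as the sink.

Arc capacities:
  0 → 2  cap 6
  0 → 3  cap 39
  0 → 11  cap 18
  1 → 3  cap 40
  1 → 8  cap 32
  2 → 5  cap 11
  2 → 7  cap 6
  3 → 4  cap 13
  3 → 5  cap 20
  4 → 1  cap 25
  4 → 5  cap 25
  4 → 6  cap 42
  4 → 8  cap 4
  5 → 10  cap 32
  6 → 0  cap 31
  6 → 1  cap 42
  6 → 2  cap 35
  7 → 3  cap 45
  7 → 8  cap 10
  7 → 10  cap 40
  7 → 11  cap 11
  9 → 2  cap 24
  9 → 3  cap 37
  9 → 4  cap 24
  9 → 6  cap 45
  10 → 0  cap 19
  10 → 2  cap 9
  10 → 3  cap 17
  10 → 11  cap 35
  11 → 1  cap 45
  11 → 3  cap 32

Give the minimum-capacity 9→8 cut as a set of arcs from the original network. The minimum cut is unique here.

Min-cut arcs: {(1,8), (2,7), (4,8)} (total capacity 42)

augment #1: 9→4→8 push 4
augment #2: 9→2→7→8 push 6
augment #3: 9→4→1→8 push 20
augment #4: 9→6→1→8 push 12
max flow = 42; residual-reachable set from 9 gives S-side
cut edges (S→T): {(1,8), (2,7), (4,8)} total cap 42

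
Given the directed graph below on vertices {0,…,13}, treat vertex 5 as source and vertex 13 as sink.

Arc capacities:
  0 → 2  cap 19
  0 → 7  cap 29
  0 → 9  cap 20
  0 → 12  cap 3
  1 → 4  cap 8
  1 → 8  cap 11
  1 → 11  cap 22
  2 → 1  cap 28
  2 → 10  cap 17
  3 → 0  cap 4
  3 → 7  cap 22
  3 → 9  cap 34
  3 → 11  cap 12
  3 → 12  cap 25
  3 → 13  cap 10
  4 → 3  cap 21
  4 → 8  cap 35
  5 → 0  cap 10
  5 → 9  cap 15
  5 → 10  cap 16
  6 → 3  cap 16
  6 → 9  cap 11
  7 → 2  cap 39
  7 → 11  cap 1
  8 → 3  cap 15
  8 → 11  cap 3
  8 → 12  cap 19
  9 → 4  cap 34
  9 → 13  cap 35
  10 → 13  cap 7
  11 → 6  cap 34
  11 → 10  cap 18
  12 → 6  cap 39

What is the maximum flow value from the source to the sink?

Maximum flow value: 32

augment #1: 5→9→13 bottleneck 15, total now 15
augment #2: 5→10→13 bottleneck 7, total now 22
augment #3: 5→0→9→13 bottleneck 10, total now 32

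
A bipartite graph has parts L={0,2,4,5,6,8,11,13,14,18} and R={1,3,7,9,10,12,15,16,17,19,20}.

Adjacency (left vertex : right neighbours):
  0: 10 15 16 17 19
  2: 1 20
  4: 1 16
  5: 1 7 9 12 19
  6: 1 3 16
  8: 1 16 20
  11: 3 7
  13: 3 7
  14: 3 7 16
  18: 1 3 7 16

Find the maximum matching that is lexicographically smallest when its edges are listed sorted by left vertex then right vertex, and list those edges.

|M| = 7 (so the lex-smallest maximum matching has 7 edges)
process left vertices in ascending order; for each, take the smallest-labelled available neighbour that still permits 7 edges overall, or leave it unmatched if none does
lex-smallest matching: {0-10, 2-1, 4-16, 5-9, 6-3, 8-20, 11-7}

Lex-smallest maximum matching: {(0,10), (2,1), (4,16), (5,9), (6,3), (8,20), (11,7)}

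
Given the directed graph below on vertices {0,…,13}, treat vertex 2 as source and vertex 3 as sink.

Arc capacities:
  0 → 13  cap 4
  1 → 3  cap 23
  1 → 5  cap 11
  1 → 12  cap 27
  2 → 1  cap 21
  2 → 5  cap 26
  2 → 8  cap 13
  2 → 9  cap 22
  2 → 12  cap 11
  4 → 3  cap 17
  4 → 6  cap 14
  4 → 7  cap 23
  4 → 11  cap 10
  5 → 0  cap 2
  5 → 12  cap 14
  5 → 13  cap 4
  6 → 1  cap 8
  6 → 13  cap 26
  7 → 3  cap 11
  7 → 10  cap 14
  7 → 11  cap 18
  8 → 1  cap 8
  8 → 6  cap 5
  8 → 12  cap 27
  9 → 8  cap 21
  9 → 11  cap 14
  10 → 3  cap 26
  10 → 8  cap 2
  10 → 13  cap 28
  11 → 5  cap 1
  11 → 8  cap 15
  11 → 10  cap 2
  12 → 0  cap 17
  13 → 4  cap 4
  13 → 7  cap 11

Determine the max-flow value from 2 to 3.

augment #1: 2→1→3 bottleneck 21, total now 21
augment #2: 2→8→1→3 bottleneck 2, total now 23
augment #3: 2→5→13→4→3 bottleneck 4, total now 27
augment #4: 2→9→11→10→3 bottleneck 2, total now 29
augment #5: 2→5→0→13→7→3 bottleneck 2, total now 31
augment #6: 2→8→6→13→7→3 bottleneck 5, total now 36
augment #7: 2→12→0→13→7→3 bottleneck 2, total now 38

Maximum flow value: 38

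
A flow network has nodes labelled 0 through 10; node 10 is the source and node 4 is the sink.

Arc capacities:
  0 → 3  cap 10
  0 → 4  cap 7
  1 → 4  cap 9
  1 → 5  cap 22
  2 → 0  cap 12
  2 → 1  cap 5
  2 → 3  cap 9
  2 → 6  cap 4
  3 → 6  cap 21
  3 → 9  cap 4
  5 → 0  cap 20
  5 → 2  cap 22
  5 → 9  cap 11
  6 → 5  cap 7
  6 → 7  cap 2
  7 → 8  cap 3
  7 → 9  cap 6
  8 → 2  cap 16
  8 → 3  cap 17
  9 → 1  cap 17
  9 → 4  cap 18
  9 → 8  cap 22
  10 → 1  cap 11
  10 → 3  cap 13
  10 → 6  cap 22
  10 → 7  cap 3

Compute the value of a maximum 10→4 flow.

Maximum flow value: 27

augment #1: 10→1→4 bottleneck 9, total now 9
augment #2: 10→3→9→4 bottleneck 4, total now 13
augment #3: 10→7→9→4 bottleneck 3, total now 16
augment #4: 10→1→5→0→4 bottleneck 2, total now 18
augment #5: 10→6→5→0→4 bottleneck 5, total now 23
augment #6: 10→6→5→9→4 bottleneck 2, total now 25
augment #7: 10→6→7→9→4 bottleneck 2, total now 27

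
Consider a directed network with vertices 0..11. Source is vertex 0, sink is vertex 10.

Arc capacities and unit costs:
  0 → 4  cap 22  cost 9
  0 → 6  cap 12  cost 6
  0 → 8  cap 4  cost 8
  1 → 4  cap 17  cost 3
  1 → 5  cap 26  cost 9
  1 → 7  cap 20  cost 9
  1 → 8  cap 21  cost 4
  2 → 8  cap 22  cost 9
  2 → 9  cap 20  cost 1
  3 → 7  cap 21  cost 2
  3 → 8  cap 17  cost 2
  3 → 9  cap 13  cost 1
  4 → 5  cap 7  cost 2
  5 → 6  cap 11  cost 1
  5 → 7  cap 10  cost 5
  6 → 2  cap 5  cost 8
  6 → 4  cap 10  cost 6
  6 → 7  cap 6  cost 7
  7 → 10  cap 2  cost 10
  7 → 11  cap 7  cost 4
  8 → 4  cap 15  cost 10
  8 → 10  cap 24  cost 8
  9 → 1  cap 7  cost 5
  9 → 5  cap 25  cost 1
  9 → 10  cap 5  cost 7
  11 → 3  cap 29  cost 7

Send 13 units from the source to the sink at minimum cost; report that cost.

Minimum cost for 13 units: 288

shortest-cost path #1: 0→8→10 push 4 @ unit cost 16 (adds 64)
shortest-cost path #2: 0→6→2→9→10 push 5 @ unit cost 22 (adds 110)
shortest-cost path #3: 0→6→7→10 push 2 @ unit cost 23 (adds 46)
shortest-cost path #4: 0→6→7→11→3→8→10 push 2 @ unit cost 34 (adds 68)
total cost = 288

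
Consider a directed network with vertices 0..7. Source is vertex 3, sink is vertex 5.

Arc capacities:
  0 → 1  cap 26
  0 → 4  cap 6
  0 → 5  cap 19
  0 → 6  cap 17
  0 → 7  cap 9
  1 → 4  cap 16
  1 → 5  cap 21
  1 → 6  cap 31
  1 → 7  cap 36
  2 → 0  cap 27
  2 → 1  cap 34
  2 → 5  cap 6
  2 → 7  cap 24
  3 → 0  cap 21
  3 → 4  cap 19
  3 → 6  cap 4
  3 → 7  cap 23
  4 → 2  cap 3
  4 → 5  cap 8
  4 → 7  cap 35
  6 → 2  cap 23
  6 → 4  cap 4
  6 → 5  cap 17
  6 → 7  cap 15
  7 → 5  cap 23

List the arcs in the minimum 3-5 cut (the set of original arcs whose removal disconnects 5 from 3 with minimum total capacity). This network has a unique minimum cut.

augment #1: 3→0→5 push 19
augment #2: 3→4→5 push 8
augment #3: 3→6→5 push 4
augment #4: 3→7→5 push 23
augment #5: 3→0→1→5 push 2
augment #6: 3→4→2→5 push 3
max flow = 59; residual-reachable set from 3 gives S-side
cut edges (S→T): {(3,0), (3,6), (4,2), (4,5), (7,5)} total cap 59

Min-cut arcs: {(3,0), (3,6), (4,2), (4,5), (7,5)} (total capacity 59)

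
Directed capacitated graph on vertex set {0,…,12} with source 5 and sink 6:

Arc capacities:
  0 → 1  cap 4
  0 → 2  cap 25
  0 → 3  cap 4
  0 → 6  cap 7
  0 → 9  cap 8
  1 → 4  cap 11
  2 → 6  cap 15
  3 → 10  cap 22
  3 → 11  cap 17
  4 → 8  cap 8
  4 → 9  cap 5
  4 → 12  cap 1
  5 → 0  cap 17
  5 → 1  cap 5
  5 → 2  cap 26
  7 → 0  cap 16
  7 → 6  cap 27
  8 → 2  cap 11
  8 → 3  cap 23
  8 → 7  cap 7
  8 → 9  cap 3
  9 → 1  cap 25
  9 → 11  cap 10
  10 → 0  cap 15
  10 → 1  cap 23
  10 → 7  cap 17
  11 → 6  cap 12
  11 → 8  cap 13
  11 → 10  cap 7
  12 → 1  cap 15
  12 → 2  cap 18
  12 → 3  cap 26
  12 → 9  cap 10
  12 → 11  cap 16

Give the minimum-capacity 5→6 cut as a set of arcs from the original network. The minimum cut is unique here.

Min-cut arcs: {(2,6), (5,0), (5,1)} (total capacity 37)

augment #1: 5→0→6 push 7
augment #2: 5→2→6 push 15
augment #3: 5→0→3→11→6 push 4
augment #4: 5→0→9→11→6 push 6
augment #5: 5→1→4→8→7→6 push 5
max flow = 37; residual-reachable set from 5 gives S-side
cut edges (S→T): {(2,6), (5,0), (5,1)} total cap 37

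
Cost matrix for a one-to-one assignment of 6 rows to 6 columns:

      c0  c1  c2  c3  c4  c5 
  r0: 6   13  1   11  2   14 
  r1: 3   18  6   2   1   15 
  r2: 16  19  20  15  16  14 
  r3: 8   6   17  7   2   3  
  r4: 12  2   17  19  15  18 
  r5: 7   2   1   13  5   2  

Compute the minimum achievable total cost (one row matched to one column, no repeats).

one of 2 optimal assignments: row0→col2 (cost 1), row1→col0 (cost 3), row2→col3 (cost 15), row3→col4 (cost 2), row4→col1 (cost 2), row5→col5 (cost 2)
total = 1 + 3 + 15 + 2 + 2 + 2 = 25

Minimum assignment cost: 25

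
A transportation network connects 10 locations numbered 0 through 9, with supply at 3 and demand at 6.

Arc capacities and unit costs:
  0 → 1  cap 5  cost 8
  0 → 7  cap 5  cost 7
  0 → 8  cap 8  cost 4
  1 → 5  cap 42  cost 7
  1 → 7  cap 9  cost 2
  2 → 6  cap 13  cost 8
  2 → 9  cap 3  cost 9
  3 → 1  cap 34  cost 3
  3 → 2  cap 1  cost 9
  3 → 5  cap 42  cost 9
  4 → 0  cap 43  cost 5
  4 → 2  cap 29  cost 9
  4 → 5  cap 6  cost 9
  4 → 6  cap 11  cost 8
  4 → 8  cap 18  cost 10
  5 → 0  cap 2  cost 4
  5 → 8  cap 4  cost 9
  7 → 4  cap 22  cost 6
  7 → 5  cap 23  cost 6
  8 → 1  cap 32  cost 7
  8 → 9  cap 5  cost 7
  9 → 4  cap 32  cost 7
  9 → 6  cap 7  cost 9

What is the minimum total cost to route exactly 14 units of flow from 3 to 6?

shortest-cost path #1: 3→2→6 push 1 @ unit cost 17 (adds 17)
shortest-cost path #2: 3→1→7→4→6 push 9 @ unit cost 19 (adds 171)
shortest-cost path #3: 3→5→0→8→9→6 push 2 @ unit cost 33 (adds 66)
shortest-cost path #4: 3→5→8→9→6 push 2 @ unit cost 34 (adds 68)
total cost = 322

Minimum cost for 14 units: 322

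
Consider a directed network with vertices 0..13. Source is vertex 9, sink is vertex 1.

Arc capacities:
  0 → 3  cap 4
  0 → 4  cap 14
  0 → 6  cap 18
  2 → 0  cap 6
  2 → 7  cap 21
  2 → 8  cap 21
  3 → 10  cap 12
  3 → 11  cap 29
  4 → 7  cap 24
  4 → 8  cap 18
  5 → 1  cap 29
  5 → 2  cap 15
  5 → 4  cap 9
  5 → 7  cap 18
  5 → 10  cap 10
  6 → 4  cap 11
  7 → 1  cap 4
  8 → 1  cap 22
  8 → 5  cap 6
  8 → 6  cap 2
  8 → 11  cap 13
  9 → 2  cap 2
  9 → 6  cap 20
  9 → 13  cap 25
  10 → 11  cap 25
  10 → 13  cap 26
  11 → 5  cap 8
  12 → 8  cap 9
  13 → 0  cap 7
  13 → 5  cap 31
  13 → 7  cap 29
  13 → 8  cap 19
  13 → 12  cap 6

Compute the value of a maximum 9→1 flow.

Maximum flow value: 38

augment #1: 9→2→7→1 bottleneck 2, total now 2
augment #2: 9→13→5→1 bottleneck 25, total now 27
augment #3: 9→6→4→7→1 bottleneck 2, total now 29
augment #4: 9→6→4→8→1 bottleneck 9, total now 38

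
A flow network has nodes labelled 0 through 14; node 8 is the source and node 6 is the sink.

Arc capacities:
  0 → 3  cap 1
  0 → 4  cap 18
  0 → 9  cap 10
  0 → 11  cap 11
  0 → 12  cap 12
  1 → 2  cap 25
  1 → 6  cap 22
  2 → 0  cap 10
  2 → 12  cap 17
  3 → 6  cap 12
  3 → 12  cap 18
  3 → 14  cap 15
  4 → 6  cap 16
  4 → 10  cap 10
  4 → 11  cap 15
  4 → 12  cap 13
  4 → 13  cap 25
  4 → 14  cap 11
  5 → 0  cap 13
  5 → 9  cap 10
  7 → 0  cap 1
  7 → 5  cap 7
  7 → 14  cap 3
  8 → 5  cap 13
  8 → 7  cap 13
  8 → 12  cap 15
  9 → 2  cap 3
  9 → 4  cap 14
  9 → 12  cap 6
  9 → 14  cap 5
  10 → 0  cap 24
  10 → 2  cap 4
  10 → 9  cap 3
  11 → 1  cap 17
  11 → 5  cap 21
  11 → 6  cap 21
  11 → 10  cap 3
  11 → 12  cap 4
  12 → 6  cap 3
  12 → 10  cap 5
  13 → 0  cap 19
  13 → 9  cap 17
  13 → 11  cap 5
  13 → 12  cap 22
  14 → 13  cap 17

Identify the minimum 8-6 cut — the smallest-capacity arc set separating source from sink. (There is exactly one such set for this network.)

augment #1: 8→12→6 push 3
augment #2: 8→5→0→3→6 push 1
augment #3: 8→5→0→4→6 push 12
augment #4: 8→7→0→4→6 push 1
augment #5: 8→7→5→9→4→6 push 3
augment #6: 8→7→14→13→11→6 push 3
augment #7: 8→12→10→0→11→6 push 5
augment #8: 8→7→5→9→4→11→6 push 4
max flow = 32; residual-reachable set from 8 gives S-side
cut edges (S→T): {(7,0), (7,5), (7,14), (8,5), (12,6), (12,10)} total cap 32

Min-cut arcs: {(7,0), (7,5), (7,14), (8,5), (12,6), (12,10)} (total capacity 32)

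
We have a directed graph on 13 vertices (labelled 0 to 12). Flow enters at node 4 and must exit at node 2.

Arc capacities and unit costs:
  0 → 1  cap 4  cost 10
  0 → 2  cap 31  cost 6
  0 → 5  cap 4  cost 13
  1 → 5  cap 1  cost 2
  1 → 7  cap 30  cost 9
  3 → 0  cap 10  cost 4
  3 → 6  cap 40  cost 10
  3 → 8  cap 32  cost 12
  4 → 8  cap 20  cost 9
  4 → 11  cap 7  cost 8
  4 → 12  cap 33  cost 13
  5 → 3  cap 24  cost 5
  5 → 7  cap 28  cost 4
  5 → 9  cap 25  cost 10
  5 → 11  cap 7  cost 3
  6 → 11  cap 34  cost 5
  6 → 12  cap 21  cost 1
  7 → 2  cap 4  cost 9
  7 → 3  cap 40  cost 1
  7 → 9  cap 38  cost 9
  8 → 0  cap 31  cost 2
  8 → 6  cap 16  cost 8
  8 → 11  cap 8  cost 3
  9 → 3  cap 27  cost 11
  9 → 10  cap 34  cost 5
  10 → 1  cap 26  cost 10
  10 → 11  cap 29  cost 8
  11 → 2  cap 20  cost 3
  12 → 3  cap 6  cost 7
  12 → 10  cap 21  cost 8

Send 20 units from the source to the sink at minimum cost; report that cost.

Minimum cost for 20 units: 282

shortest-cost path #1: 4→11→2 push 7 @ unit cost 11 (adds 77)
shortest-cost path #2: 4→8→11→2 push 8 @ unit cost 15 (adds 120)
shortest-cost path #3: 4→8→0→2 push 5 @ unit cost 17 (adds 85)
total cost = 282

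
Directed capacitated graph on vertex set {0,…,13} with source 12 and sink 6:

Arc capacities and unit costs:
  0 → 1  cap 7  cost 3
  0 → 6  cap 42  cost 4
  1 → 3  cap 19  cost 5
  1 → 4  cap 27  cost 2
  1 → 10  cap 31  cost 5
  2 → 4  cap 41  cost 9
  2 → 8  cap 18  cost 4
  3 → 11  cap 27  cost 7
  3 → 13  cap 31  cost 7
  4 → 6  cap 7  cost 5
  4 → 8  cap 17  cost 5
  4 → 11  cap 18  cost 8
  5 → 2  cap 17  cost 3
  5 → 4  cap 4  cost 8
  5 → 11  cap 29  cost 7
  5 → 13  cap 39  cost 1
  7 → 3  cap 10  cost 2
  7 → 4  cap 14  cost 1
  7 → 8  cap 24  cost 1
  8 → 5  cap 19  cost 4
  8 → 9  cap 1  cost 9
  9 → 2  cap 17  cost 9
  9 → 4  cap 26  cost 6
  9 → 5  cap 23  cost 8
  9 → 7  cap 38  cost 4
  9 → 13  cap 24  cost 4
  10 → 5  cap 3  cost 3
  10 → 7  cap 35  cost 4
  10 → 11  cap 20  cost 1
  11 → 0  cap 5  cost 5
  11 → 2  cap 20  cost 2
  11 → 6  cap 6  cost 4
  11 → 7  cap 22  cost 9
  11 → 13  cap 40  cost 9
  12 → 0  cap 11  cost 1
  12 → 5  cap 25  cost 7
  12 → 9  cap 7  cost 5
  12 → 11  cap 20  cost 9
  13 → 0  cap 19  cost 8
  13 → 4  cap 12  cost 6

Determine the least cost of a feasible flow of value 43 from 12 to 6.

Minimum cost for 43 units: 608

shortest-cost path #1: 12→0→6 push 11 @ unit cost 5 (adds 55)
shortest-cost path #2: 12→11→6 push 6 @ unit cost 13 (adds 78)
shortest-cost path #3: 12→9→7→4→6 push 7 @ unit cost 15 (adds 105)
shortest-cost path #4: 12→11→0→6 push 5 @ unit cost 18 (adds 90)
shortest-cost path #5: 12→5→13→0→6 push 14 @ unit cost 20 (adds 280)
total cost = 608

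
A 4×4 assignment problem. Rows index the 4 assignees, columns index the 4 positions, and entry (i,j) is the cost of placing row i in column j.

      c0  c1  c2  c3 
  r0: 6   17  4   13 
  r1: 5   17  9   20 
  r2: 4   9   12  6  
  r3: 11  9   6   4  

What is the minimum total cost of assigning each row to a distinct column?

Minimum assignment cost: 22

optimal assignment: row0→col2 (cost 4), row1→col0 (cost 5), row2→col1 (cost 9), row3→col3 (cost 4)
total = 4 + 5 + 9 + 4 = 22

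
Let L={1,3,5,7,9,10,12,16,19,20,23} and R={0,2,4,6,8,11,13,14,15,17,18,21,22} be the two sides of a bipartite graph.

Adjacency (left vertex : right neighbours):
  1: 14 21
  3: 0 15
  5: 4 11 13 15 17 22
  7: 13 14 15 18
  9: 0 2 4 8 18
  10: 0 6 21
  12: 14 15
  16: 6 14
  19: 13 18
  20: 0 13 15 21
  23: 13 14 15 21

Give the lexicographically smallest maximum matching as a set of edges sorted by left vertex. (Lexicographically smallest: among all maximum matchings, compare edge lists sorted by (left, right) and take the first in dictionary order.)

|M| = 9 (so the lex-smallest maximum matching has 9 edges)
process left vertices in ascending order; for each, take the smallest-labelled available neighbour that still permits 9 edges overall, or leave it unmatched if none does
lex-smallest matching: {1-14, 3-0, 5-4, 7-13, 9-2, 10-6, 12-15, 19-18, 20-21}

Lex-smallest maximum matching: {(1,14), (3,0), (5,4), (7,13), (9,2), (10,6), (12,15), (19,18), (20,21)}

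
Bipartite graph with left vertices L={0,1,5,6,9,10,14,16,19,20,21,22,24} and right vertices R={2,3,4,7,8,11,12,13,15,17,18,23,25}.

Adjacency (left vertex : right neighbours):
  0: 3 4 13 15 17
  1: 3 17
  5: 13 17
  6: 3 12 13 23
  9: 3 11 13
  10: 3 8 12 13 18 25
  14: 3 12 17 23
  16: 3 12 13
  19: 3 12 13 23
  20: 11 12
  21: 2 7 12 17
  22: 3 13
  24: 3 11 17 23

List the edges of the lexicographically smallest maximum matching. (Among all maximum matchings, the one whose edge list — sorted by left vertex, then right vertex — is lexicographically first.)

Lex-smallest maximum matching: {(0,4), (1,3), (5,13), (6,12), (9,11), (10,8), (14,17), (19,23), (21,2)}

|M| = 9 (so the lex-smallest maximum matching has 9 edges)
process left vertices in ascending order; for each, take the smallest-labelled available neighbour that still permits 9 edges overall, or leave it unmatched if none does
lex-smallest matching: {0-4, 1-3, 5-13, 6-12, 9-11, 10-8, 14-17, 19-23, 21-2}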